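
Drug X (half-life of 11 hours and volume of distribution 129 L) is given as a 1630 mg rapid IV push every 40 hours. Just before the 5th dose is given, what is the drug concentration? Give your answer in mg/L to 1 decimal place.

1.1 mg/L

f = (1/2)^(τ/t½) = (1/2)^(40/11) ≈ 0.0804.
C₀ = D/Vd = 1630/129 ≈ 12.636 mg/L.
Before the 5th dose, 4 doses have been given. Superposition: Cmin = C₀·(f + f² + … + f^4).
≈ 12.636 × (0.0804 + 0.0065 + 0.0005 + 0.0000) ≈ 12.636 × 0.0874 ≈ 1.104 mg/L.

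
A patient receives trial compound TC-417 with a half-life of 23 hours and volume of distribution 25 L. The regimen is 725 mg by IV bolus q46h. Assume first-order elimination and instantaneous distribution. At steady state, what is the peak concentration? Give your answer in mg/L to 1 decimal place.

τ = 46 h = 2 half-lives, so f = (1/2)^2 = 0.25.
At steady state, R = 1/(1 − 0.25) = 4/3.
Single-dose peak C₀ = D/Vd = 725/25 = 29 mg/L.
Steady-state peak Cmax,ss = C₀·R = 29 × 4/3 ≈ 38.667 mg/L.

38.7 mg/L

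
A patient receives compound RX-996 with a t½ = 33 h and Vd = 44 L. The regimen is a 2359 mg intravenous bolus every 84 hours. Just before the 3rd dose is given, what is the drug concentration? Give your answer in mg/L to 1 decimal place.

f = (1/2)^(τ/t½) = (1/2)^(84/33) ≈ 0.1713.
C₀ = D/Vd = 2359/44 ≈ 53.614 mg/L.
Before the 3rd dose, 2 doses have been given. Superposition: Cmin = C₀·(f + f²).
≈ 53.614 × (0.1713 + 0.0293) ≈ 53.614 × 0.2006 ≈ 10.755 mg/L.

10.8 mg/L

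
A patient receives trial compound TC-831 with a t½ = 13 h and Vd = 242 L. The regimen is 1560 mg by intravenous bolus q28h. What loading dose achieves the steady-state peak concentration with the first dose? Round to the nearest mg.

2012 mg

f = (1/2)^(28/13) ≈ 0.224713; accumulation ratio R = 1/(1−f) ≈ 1.28984.
Loading dose to hit Cmax,ss on first dose: D_load = D_maint·R ≈ 1560 × 1.28984 ≈ 2012.15 mg.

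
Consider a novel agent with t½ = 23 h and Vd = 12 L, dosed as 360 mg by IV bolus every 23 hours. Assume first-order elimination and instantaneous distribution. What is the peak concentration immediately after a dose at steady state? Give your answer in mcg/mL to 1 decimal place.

τ = 23 h = 1 half-life, so f = (1/2)^1 = 0.5.
Accumulation ratio R = 1/(1 − f) = 1/0.5 = 2/1.
Single-dose peak C₀ = D/Vd = 360/12 = 30 mcg/mL.
Steady-state peak Cmax,ss = C₀·R = 30 × 2/1 ≈ 60.000 mcg/mL.

60.0 mcg/mL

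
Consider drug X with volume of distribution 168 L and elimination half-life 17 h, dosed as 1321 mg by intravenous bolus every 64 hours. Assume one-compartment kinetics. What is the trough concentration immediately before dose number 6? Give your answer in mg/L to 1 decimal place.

f = (1/2)^(τ/t½) = (1/2)^(64/17) ≈ 0.0736.
C₀ = D/Vd = 1321/168 ≈ 7.863 mg/L.
Before the 6th dose, 5 doses have been given. Superposition: Cmin = C₀·(f + f² + … + f^5).
≈ 7.863 × (0.0736 + 0.0054 + 0.0004 + 0.0000 + 0.0000) ≈ 7.863 × 0.0794 ≈ 0.624 mg/L.

0.6 mg/L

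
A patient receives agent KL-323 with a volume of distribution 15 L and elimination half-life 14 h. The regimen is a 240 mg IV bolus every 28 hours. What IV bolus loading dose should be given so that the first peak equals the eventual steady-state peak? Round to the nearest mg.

f = (1/2)^(28/14) ≈ 0.250000; accumulation ratio R = 1/(1−f) ≈ 1.33333.
Loading dose to hit Cmax,ss on first dose: D_load = D_maint·R ≈ 240 × 1.33333 ≈ 320.00 mg.

320 mg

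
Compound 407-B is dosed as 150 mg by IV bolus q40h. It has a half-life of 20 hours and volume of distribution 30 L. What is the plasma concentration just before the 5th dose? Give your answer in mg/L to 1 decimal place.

f = (1/2)^(τ/t½) = (1/2)^(40/20) ≈ 0.2500.
C₀ = D/Vd = 150/30 ≈ 5.000 mg/L.
Before the 5th dose, 4 doses have been given. Superposition: Cmin = C₀·(f + f² + … + f^4).
≈ 5.000 × (0.2500 + 0.0625 + 0.0156 + 0.0039) ≈ 5.000 × 0.3320 ≈ 1.660 mg/L.

1.7 mg/L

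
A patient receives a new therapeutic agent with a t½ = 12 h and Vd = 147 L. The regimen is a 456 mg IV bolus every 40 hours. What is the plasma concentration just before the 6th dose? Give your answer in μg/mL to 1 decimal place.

0.3 μg/mL

f = (1/2)^(τ/t½) = (1/2)^(40/12) ≈ 0.0992.
C₀ = D/Vd = 456/147 ≈ 3.102 μg/mL.
Before the 6th dose, 5 doses have been given. Superposition: Cmin = C₀·(f + f² + … + f^5).
≈ 3.102 × (0.0992 + 0.0098 + 0.0010 + 0.0001 + 0.0000) ≈ 3.102 × 0.1101 ≈ 0.342 μg/mL.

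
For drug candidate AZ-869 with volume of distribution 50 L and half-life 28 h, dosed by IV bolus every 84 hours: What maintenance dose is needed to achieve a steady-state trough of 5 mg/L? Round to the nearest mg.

1750 mg

τ/t½ = 84/28 ≈ 3, so f = (1/2)^(84/28) ≈ 0.125000.
Cmin,ss = (D/Vd)·f/(1−f), so D = Cmin,ss·Vd·(1−f)/f.
D = 5 × 50 × (1−f)/f ≈ 5 × 50 × 7.00000 ≈ 1750.00 mg.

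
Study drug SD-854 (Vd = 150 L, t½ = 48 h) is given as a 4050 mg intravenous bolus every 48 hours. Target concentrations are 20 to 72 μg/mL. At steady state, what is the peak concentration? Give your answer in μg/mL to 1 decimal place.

The dosing interval is 1 half-life, so f = 2^(−1) = 0.5.
At steady state, R = 1/(1 − 0.5) = 2/1.
Single-dose peak C₀ = D/Vd = 4050/150 = 27 μg/mL.
Steady-state peak Cmax,ss = C₀·R = 27 × 2/1 ≈ 54.000 μg/mL.
Peak 54.0 μg/mL vs MTC 72 μg/mL: below toxic threshold.

54.0 μg/mL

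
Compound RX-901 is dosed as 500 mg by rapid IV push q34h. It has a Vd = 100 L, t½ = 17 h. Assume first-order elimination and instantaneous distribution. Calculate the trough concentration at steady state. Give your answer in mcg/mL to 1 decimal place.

1.7 mcg/mL

τ = 34 h = 2 half-lives, so f = (1/2)^2 = 0.25.
Accumulation ratio R = 1/(1 − f) = 1/0.75 = 4/3.
Single-dose peak C₀ = D/Vd = 500/100 = 5 mcg/mL.
Steady-state peak Cmax,ss = C₀·R = 5 × 4/3 ≈ 6.667 mcg/mL.
Steady-state trough Cmin,ss = Cmax,ss·f ≈ 6.667 × 0.25 ≈ 1.667 mcg/mL.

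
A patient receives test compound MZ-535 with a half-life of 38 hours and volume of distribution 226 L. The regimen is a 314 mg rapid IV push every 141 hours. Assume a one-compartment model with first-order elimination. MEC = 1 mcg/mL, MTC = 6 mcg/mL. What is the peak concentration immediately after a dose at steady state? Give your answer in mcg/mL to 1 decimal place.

1.5 mcg/mL

τ/t½ = 141/38 ≈ 3.7105, so fraction remaining f = (1/2)^(141/38) ≈ 0.0764.
At steady state, accumulation factor R = 1/(1 − e^(−kτ)) ≈ 1.0827.
Single-dose peak C₀ = D/Vd = 314/226 ≈ 1.389 mcg/mL.
Cmax,ss = C₀/(1 − f) ≈ 1.389/0.9236 ≈ 1.504 mcg/mL.
Peak 1.5 mcg/mL vs MTC 6 mcg/mL: below toxic threshold.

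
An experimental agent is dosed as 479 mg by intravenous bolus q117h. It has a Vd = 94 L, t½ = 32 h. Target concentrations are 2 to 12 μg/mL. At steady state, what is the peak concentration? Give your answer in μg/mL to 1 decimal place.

k = ln2/t½ = ln2/32 ≈ 0.021661 h⁻¹; fraction remaining f = e^(−kτ) = e^(−0.021661×117) ≈ 0.0793.
Accumulation ratio R = 1/(1 − f) ≈ 1/0.9207 ≈ 1.0861.
Each bolus raises the concentration by D/Vd = 479/94 ≈ 5.096 μg/mL.
Steady-state peak Cmax,ss = C₀·R ≈ 5.096 × 1.0861 ≈ 5.535 μg/mL.
Peak 5.5 μg/mL vs MTC 12 μg/mL: below toxic threshold.

5.5 μg/mL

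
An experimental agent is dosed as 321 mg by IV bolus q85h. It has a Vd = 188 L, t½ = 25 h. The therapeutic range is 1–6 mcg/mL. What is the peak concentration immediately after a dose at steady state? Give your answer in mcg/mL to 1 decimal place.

1.9 mcg/mL

Over one 85-h interval, 85/25 ≈ 3.4 half-lives elapse, leaving f ≈ 0.0947 of each dose.
At steady state, accumulation factor R = 1/(1 − e^(−kτ)) ≈ 1.1046.
Single-dose peak C₀ = D/Vd = 321/188 ≈ 1.707 mcg/mL.
Steady-state peak Cmax,ss = C₀·R ≈ 1.707 × 1.1046 ≈ 1.886 mcg/mL.
Peak 1.9 mcg/mL vs MTC 6 mcg/mL: below toxic threshold.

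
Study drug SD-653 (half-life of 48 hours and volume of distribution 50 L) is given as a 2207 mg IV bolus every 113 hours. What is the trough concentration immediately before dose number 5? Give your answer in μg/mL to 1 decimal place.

10.7 μg/mL

f = (1/2)^(τ/t½) = (1/2)^(113/48) ≈ 0.1956.
C₀ = D/Vd = 2207/50 ≈ 44.140 μg/mL.
Before the 5th dose, 4 doses have been given. Superposition: Cmin = C₀·(f + f² + … + f^4).
≈ 44.140 × (0.1956 + 0.0383 + 0.0075 + 0.0015) ≈ 44.140 × 0.2429 ≈ 10.722 μg/mL.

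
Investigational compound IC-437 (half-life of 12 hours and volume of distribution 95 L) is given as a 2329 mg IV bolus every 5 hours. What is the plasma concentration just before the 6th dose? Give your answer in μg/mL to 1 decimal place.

55.9 μg/mL

f = (1/2)^(τ/t½) = (1/2)^(5/12) ≈ 0.7492.
C₀ = D/Vd = 2329/95 ≈ 24.516 μg/mL.
Before the 6th dose, 5 doses have been given. Superposition: Cmin = C₀·(f + f² + … + f^5).
≈ 24.516 × (0.7492 + 0.5613 + 0.4205 + 0.3151 + 0.2360) ≈ 24.516 × 2.2821 ≈ 55.948 μg/mL.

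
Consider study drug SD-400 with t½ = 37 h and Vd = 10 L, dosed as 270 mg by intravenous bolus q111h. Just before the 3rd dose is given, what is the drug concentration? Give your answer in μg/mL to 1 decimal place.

3.8 μg/mL

f = (1/2)^(τ/t½) = (1/2)^(111/37) ≈ 0.1250.
C₀ = D/Vd = 270/10 ≈ 27.000 μg/mL.
Before the 3rd dose, 2 doses have been given. Superposition: Cmin = C₀·(f + f²).
≈ 27.000 × (0.1250 + 0.0156) ≈ 27.000 × 0.1406 ≈ 3.796 μg/mL.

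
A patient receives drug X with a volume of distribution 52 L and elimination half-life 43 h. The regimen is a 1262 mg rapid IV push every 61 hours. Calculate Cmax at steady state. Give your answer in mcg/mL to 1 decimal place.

τ/t½ = 61/43 ≈ 1.4186, so fraction remaining f = (1/2)^(61/43) ≈ 0.3741.
Accumulation ratio R = 1/(1 − f) ≈ 1/0.6259 ≈ 1.5977.
Each bolus raises the concentration by D/Vd = 1262/52 ≈ 24.269 mcg/mL.
Cmax,ss = C₀/(1 − f) ≈ 24.269/0.6259 ≈ 38.775 mcg/mL.

38.8 mcg/mL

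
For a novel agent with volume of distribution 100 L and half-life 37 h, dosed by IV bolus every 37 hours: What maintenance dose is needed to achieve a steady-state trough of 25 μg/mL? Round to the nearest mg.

τ/t½ = 37/37 ≈ 1, so f = (1/2)^(37/37) ≈ 0.500000.
Cmin,ss = (D/Vd)·f/(1−f), so D = Cmin,ss·Vd·(1−f)/f.
D = 25 × 100 × (1−f)/f ≈ 25 × 100 × 1.00000 ≈ 2500.00 mg.

2500 mg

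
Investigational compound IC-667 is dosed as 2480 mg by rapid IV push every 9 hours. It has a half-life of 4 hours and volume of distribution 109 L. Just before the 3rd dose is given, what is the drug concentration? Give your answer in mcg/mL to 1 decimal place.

f = (1/2)^(τ/t½) = (1/2)^(9/4) ≈ 0.2102.
C₀ = D/Vd = 2480/109 ≈ 22.752 mcg/mL.
Before the 3rd dose, 2 doses have been given. Superposition: Cmin = C₀·(f + f²).
≈ 22.752 × (0.2102 + 0.0442) ≈ 22.752 × 0.2544 ≈ 5.788 mcg/mL.

5.8 mcg/mL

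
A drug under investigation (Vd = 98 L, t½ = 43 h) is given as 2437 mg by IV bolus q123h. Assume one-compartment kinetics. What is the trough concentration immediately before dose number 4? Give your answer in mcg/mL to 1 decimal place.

4.0 mcg/mL

f = (1/2)^(τ/t½) = (1/2)^(123/43) ≈ 0.1377.
C₀ = D/Vd = 2437/98 ≈ 24.867 mcg/mL.
Before the 4th dose, 3 doses have been given. Superposition: Cmin = C₀·(f + f² + … + f^3).
≈ 24.867 × (0.1377 + 0.0190 + 0.0026) ≈ 24.867 × 0.1593 ≈ 3.961 mcg/mL.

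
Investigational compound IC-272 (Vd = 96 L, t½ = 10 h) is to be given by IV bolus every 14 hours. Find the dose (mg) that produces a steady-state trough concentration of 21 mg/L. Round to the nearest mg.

3304 mg

τ/t½ = 14/10 ≈ 1.4, so f = (1/2)^(14/10) ≈ 0.378929.
Cmin,ss = (D/Vd)·f/(1−f), so D = Cmin,ss·Vd·(1−f)/f.
D = 21 × 96 × (1−f)/f ≈ 21 × 96 × 1.63902 ≈ 3304.26 mg.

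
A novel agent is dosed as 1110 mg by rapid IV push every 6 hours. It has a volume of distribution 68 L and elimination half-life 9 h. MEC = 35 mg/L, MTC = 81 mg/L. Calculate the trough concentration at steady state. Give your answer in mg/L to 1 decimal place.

Over one 6-h interval, 6/9 ≈ 0.66667 half-lives elapse, leaving f ≈ 0.6300 of each dose.
Single-dose peak C₀ = D/Vd = 1110/68 ≈ 16.324 mg/L.
Steady-state trough Cmin,ss = C₀·f/(1−f) ≈ 16.324 × 0.6300/0.3700 ≈ 27.795 mg/L.
Trough 27.8 mg/L vs MEC 35 mg/L: subtherapeutic.

27.8 mg/L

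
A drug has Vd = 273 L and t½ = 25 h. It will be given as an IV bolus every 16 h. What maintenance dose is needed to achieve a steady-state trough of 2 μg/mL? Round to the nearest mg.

τ/t½ = 16/25 ≈ 0.64, so f = (1/2)^(16/25) ≈ 0.641713.
Cmin,ss = (D/Vd)·f/(1−f), so D = Cmin,ss·Vd·(1−f)/f.
D = 2 × 273 × (1−f)/f ≈ 2 × 273 × 0.55833 ≈ 304.85 mg.

305 mg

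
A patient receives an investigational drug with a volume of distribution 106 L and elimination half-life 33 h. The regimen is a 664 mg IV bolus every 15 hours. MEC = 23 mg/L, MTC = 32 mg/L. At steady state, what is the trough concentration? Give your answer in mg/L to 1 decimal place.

16.9 mg/L

Over one 15-h interval, 15/33 ≈ 0.45455 half-lives elapse, leaving f ≈ 0.7297 of each dose.
Accumulation ratio R = 1/(1 − f) ≈ 1/0.2703 ≈ 3.6996.
Each bolus raises the concentration by D/Vd = 664/106 ≈ 6.264 mg/L.
Steady-state peak Cmax,ss = C₀·R ≈ 6.264 × 3.6996 ≈ 23.174 mg/L.
Steady-state trough Cmin,ss = Cmax,ss·f ≈ 23.174 × 0.7297 ≈ 16.910 mg/L.
Trough 16.9 mg/L vs MEC 23 mg/L: subtherapeutic.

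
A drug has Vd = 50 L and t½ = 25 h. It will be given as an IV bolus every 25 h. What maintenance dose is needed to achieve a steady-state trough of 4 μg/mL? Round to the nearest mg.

200 mg

τ/t½ = 25/25 ≈ 1, so f = (1/2)^(25/25) ≈ 0.500000.
Cmin,ss = (D/Vd)·f/(1−f), so D = Cmin,ss·Vd·(1−f)/f.
D = 4 × 50 × (1−f)/f ≈ 4 × 50 × 1.00000 ≈ 200.00 mg.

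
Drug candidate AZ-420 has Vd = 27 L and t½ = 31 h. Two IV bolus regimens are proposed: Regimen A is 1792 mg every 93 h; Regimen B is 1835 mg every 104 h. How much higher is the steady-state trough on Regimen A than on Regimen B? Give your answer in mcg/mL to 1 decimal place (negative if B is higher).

Regimen A: f = (1/2)^(93/31) ≈ 0.1250; Cmin,ss = (1792/27)·f/(1−f) ≈ 9.481 mcg/mL.
Regimen B: f = (1/2)^(104/31) ≈ 0.0977; Cmin,ss = (1835/27)·f/(1−f) ≈ 7.359 mcg/mL.
Difference ≈ 9.481 − 7.359 ≈ 2.122 mcg/mL.

2.1 mcg/mL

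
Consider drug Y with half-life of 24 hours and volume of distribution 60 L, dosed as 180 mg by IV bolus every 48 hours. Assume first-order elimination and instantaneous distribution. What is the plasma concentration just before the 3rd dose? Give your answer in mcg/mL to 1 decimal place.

f = (1/2)^(τ/t½) = (1/2)^(48/24) ≈ 0.2500.
C₀ = D/Vd = 180/60 ≈ 3.000 mcg/mL.
Before the 3rd dose, 2 doses have been given. Superposition: Cmin = C₀·(f + f²).
≈ 3.000 × (0.2500 + 0.0625) ≈ 3.000 × 0.3125 ≈ 0.938 mcg/mL.

0.9 mcg/mL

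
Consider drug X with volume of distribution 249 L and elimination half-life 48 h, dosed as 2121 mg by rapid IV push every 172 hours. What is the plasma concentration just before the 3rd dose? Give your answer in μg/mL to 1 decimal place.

f = (1/2)^(τ/t½) = (1/2)^(172/48) ≈ 0.0834.
C₀ = D/Vd = 2121/249 ≈ 8.518 μg/mL.
Before the 3rd dose, 2 doses have been given. Superposition: Cmin = C₀·(f + f²).
≈ 8.518 × (0.0834 + 0.0070) ≈ 8.518 × 0.0904 ≈ 0.770 μg/mL.

0.8 μg/mL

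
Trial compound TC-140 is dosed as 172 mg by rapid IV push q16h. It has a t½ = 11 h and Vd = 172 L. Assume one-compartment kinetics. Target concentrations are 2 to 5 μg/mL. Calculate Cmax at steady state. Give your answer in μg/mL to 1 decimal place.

1.6 μg/mL

Over one 16-h interval, 16/11 ≈ 1.4545 half-lives elapse, leaving f ≈ 0.3649 of each dose.
Accumulation ratio R = 1/(1 − f) ≈ 1/0.6351 ≈ 1.5746.
Single-dose peak C₀ = D/Vd = 172/172 ≈ 1.000 μg/mL.
Cmax,ss = C₀/(1 − f) ≈ 1.000/0.6351 ≈ 1.575 μg/mL.
Peak 1.6 μg/mL vs MTC 5 μg/mL: below toxic threshold.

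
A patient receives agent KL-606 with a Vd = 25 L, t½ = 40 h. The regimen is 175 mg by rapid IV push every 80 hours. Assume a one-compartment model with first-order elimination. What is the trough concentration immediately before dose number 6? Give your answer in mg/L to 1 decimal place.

2.3 mg/L

f = (1/2)^(τ/t½) = (1/2)^(80/40) ≈ 0.2500.
C₀ = D/Vd = 175/25 ≈ 7.000 mg/L.
Before the 6th dose, 5 doses have been given. Superposition: Cmin = C₀·(f + f² + … + f^5).
≈ 7.000 × (0.2500 + 0.0625 + 0.0156 + 0.0039 + 0.0010) ≈ 7.000 × 0.3330 ≈ 2.331 mg/L.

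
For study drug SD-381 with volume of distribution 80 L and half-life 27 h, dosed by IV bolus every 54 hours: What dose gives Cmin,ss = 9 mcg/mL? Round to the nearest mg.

2160 mg

τ/t½ = 54/27 ≈ 2, so f = (1/2)^(54/27) ≈ 0.250000.
Cmin,ss = (D/Vd)·f/(1−f), so D = Cmin,ss·Vd·(1−f)/f.
D = 9 × 80 × (1−f)/f ≈ 9 × 80 × 3.00000 ≈ 2160.00 mg.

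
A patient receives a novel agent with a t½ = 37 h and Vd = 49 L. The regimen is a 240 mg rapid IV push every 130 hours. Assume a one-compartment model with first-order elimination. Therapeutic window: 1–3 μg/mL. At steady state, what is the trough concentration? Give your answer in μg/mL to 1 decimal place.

0.5 μg/mL

Over one 130-h interval, 130/37 ≈ 3.5135 half-lives elapse, leaving f ≈ 0.0876 of each dose.
At steady state, accumulation factor R = 1/(1 − e^(−kτ)) ≈ 1.0960.
Single-dose peak C₀ = D/Vd = 240/49 ≈ 4.898 μg/mL.
Cmax,ss = C₀/(1 − f) ≈ 4.898/0.9124 ≈ 5.368 μg/mL.
Steady-state trough Cmin,ss = Cmax,ss·f ≈ 5.368 × 0.0876 ≈ 0.470 μg/mL.
Trough 0.5 μg/mL vs MEC 1 μg/mL: subtherapeutic.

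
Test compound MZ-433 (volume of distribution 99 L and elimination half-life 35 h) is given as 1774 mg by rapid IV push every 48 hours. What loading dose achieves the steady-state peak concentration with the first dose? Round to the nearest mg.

f = (1/2)^(48/35) ≈ 0.386508; accumulation ratio R = 1/(1−f) ≈ 1.63001.
Loading dose to hit Cmax,ss on first dose: D_load = D_maint·R ≈ 1774 × 1.63001 ≈ 2891.64 mg.

2892 mg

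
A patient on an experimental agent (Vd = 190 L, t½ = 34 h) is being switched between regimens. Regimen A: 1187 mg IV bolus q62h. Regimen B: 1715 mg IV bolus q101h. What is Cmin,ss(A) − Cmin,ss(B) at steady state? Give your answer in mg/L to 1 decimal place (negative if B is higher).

Regimen A: f = (1/2)^(62/34) ≈ 0.2825; Cmin,ss = (1187/190)·f/(1−f) ≈ 2.460 mg/L.
Regimen B: f = (1/2)^(101/34) ≈ 0.1276; Cmin,ss = (1715/190)·f/(1−f) ≈ 1.320 mg/L.
Difference ≈ 2.460 − 1.320 ≈ 1.140 mg/L.

1.1 mg/L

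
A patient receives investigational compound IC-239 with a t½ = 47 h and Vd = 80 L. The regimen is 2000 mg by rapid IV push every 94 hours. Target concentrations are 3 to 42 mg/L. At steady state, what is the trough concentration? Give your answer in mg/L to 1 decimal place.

8.3 mg/L

τ = 94 h = 2 half-lives, so f = (1/2)^2 = 0.25.
At steady state, R = 1/(1 − 0.25) = 4/3.
Single-dose peak C₀ = D/Vd = 2000/80 = 25 mg/L.
Steady-state peak Cmax,ss = C₀·R = 25 × 4/3 ≈ 33.333 mg/L.
Steady-state trough Cmin,ss = Cmax,ss·f ≈ 33.333 × 0.25 ≈ 8.333 mg/L.
Trough 8.3 mg/L vs MEC 3 mg/L: adequate.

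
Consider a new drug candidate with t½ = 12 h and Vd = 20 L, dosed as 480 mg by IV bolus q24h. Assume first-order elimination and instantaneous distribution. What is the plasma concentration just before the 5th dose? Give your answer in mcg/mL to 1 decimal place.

f = (1/2)^(τ/t½) = (1/2)^(24/12) ≈ 0.2500.
C₀ = D/Vd = 480/20 ≈ 24.000 mcg/mL.
Before the 5th dose, 4 doses have been given. Superposition: Cmin = C₀·(f + f² + … + f^4).
≈ 24.000 × (0.2500 + 0.0625 + 0.0156 + 0.0039) ≈ 24.000 × 0.3320 ≈ 7.968 mcg/mL.

8.0 mcg/mL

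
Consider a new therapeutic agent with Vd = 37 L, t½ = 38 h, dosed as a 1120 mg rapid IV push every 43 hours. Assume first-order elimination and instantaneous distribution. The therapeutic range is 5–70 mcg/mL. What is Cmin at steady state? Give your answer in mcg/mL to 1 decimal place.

Over one 43-h interval, 43/38 ≈ 1.1316 half-lives elapse, leaving f ≈ 0.4564 of each dose.
Single-dose peak C₀ = D/Vd = 1120/37 ≈ 30.270 mcg/mL.
Steady-state trough Cmin,ss = C₀·f/(1−f) ≈ 30.270 × 0.4564/0.5436 ≈ 25.414 mcg/mL.
Trough 25.4 mcg/mL vs MEC 5 mcg/mL: adequate.

25.4 mcg/mL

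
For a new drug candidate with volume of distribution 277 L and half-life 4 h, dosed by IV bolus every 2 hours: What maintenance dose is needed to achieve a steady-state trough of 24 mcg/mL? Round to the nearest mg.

τ/t½ = 2/4 ≈ 0.5, so f = (1/2)^(2/4) ≈ 0.707107.
Cmin,ss = (D/Vd)·f/(1−f), so D = Cmin,ss·Vd·(1−f)/f.
D = 24 × 277 × (1−f)/f ≈ 24 × 277 × 0.41421 ≈ 2753.67 mg.

2754 mg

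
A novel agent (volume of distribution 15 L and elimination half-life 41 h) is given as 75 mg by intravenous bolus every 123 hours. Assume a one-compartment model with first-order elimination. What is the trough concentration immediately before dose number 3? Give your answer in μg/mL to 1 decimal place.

0.7 μg/mL

f = (1/2)^(τ/t½) = (1/2)^(123/41) ≈ 0.1250.
C₀ = D/Vd = 75/15 ≈ 5.000 μg/mL.
Before the 3rd dose, 2 doses have been given. Superposition: Cmin = C₀·(f + f²).
≈ 5.000 × (0.1250 + 0.0156) ≈ 5.000 × 0.1406 ≈ 0.703 μg/mL.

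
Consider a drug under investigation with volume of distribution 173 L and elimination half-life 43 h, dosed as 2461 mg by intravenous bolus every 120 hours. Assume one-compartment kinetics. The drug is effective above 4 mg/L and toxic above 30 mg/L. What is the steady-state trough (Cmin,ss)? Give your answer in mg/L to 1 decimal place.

Over one 120-h interval, 120/43 ≈ 2.7907 half-lives elapse, leaving f ≈ 0.1445 of each dose.
At steady state, accumulation factor R = 1/(1 − e^(−kτ)) ≈ 1.1689.
Single-dose peak C₀ = D/Vd = 2461/173 ≈ 14.225 mg/L.
Cmax,ss = C₀/(1 − f) ≈ 14.225/0.8555 ≈ 16.628 mg/L.
One interval later, Cmin,ss = Cmax,ss·e^(−kτ) ≈ 16.628 × 0.1445 ≈ 2.403 mg/L.
Trough 2.4 mg/L vs MEC 4 mg/L: subtherapeutic.

2.4 mg/L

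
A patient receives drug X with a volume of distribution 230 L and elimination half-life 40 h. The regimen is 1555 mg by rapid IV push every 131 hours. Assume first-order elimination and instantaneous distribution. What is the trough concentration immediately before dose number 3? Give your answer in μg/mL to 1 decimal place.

f = (1/2)^(τ/t½) = (1/2)^(131/40) ≈ 0.1033.
C₀ = D/Vd = 1555/230 ≈ 6.761 μg/mL.
Before the 3rd dose, 2 doses have been given. Superposition: Cmin = C₀·(f + f²).
≈ 6.761 × (0.1033 + 0.0107) ≈ 6.761 × 0.1140 ≈ 0.771 μg/mL.

0.8 μg/mL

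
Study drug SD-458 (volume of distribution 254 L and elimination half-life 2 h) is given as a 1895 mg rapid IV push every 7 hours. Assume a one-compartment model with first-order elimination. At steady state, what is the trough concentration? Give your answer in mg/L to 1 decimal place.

0.7 mg/L

Over one 7-h interval, 7/2 ≈ 3.5 half-lives elapse, leaving f ≈ 0.0884 of each dose.
At steady state, accumulation factor R = 1/(1 − e^(−kτ)) ≈ 1.0970.
Each bolus raises the concentration by D/Vd = 1895/254 ≈ 7.461 mg/L.
Steady-state peak Cmax,ss = C₀·R ≈ 7.461 × 1.0970 ≈ 8.185 mg/L.
One interval later, Cmin,ss = Cmax,ss·e^(−kτ) ≈ 8.185 × 0.0884 ≈ 0.724 mg/L.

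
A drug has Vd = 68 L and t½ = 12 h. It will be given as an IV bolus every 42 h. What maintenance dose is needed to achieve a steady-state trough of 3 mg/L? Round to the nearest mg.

τ/t½ = 42/12 ≈ 3.5, so f = (1/2)^(42/12) ≈ 0.088388.
Cmin,ss = (D/Vd)·f/(1−f), so D = Cmin,ss·Vd·(1−f)/f.
D = 3 × 68 × (1−f)/f ≈ 3 × 68 × 10.31375 ≈ 2104.01 mg.

2104 mg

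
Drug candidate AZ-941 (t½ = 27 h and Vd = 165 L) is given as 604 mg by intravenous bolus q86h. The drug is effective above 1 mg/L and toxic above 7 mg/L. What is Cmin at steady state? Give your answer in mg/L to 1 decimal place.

k = ln2/t½ = ln2/27 ≈ 0.025672 h⁻¹; fraction remaining f = e^(−kτ) = e^(−0.025672×86) ≈ 0.1099.
Accumulation ratio R = 1/(1 − f) ≈ 1/0.8901 ≈ 1.1235.
Single-dose peak C₀ = D/Vd = 604/165 ≈ 3.661 mg/L.
Cmax,ss = C₀/(1 − f) ≈ 3.661/0.8901 ≈ 4.113 mg/L.
One interval later, Cmin,ss = Cmax,ss·e^(−kτ) ≈ 4.113 × 0.1099 ≈ 0.452 mg/L.
Trough 0.5 mg/L vs MEC 1 mg/L: subtherapeutic.

0.5 mg/L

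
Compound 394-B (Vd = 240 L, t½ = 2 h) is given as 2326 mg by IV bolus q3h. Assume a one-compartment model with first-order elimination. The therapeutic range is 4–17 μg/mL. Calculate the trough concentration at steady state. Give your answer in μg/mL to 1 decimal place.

Over one 3-h interval, 3/2 ≈ 1.5 half-lives elapse, leaving f ≈ 0.3536 of each dose.
Accumulation ratio R = 1/(1 − f) ≈ 1/0.6464 ≈ 1.5470.
Single-dose peak C₀ = D/Vd = 2326/240 ≈ 9.692 μg/mL.
Steady-state peak Cmax,ss = C₀·R ≈ 9.692 × 1.5470 ≈ 14.994 μg/mL.
Steady-state trough Cmin,ss = Cmax,ss·f ≈ 14.994 × 0.3536 ≈ 5.302 μg/mL.
Trough 5.3 μg/mL vs MEC 4 μg/mL: adequate.

5.3 μg/mL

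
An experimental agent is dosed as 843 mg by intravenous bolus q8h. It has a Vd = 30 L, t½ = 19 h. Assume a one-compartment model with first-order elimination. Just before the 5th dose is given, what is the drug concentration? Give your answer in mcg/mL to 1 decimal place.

f = (1/2)^(τ/t½) = (1/2)^(8/19) ≈ 0.7469.
C₀ = D/Vd = 843/30 ≈ 28.100 mcg/mL.
Before the 5th dose, 4 doses have been given. Superposition: Cmin = C₀·(f + f² + … + f^4).
≈ 28.100 × (0.7469 + 0.5579 + 0.4167 + 0.3112) ≈ 28.100 × 2.0327 ≈ 57.119 mcg/mL.

57.1 mcg/mL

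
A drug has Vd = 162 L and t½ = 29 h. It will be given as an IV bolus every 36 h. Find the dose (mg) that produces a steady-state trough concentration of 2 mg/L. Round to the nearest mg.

τ/t½ = 36/29 ≈ 1.2414, so f = (1/2)^(36/29) ≈ 0.422968.
Cmin,ss = (D/Vd)·f/(1−f), so D = Cmin,ss·Vd·(1−f)/f.
D = 2 × 162 × (1−f)/f ≈ 2 × 162 × 1.36425 ≈ 442.02 mg.

442 mg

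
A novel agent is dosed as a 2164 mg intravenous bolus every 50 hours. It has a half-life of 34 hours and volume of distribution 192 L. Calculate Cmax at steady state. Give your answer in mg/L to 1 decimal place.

17.6 mg/L

Over one 50-h interval, 50/34 ≈ 1.4706 half-lives elapse, leaving f ≈ 0.3608 of each dose.
Accumulation ratio R = 1/(1 − f) ≈ 1/0.6392 ≈ 1.5645.
Each bolus raises the concentration by D/Vd = 2164/192 ≈ 11.271 mg/L.
Steady-state peak Cmax,ss = C₀·R ≈ 11.271 × 1.5645 ≈ 17.633 mg/L.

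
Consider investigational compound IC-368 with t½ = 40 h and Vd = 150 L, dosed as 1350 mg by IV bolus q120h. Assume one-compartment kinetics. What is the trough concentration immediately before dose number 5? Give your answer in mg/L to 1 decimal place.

f = (1/2)^(τ/t½) = (1/2)^(120/40) ≈ 0.1250.
C₀ = D/Vd = 1350/150 ≈ 9.000 mg/L.
Before the 5th dose, 4 doses have been given. Superposition: Cmin = C₀·(f + f² + … + f^4).
≈ 9.000 × (0.1250 + 0.0156 + 0.0020 + 0.0002) ≈ 9.000 × 0.1428 ≈ 1.285 mg/L.

1.3 mg/L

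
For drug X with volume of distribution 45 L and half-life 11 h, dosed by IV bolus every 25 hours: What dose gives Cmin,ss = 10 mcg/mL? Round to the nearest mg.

τ/t½ = 25/11 ≈ 2.2727, so f = (1/2)^(25/11) ≈ 0.206938.
Cmin,ss = (D/Vd)·f/(1−f), so D = Cmin,ss·Vd·(1−f)/f.
D = 10 × 45 × (1−f)/f ≈ 10 × 45 × 3.83237 ≈ 1724.57 mg.

1725 mg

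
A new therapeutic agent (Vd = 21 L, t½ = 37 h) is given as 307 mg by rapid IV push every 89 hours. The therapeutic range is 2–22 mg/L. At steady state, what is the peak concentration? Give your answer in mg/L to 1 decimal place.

Over one 89-h interval, 89/37 ≈ 2.4054 half-lives elapse, leaving f ≈ 0.1888 of each dose.
At steady state, accumulation factor R = 1/(1 − e^(−kτ)) ≈ 1.2327.
Single-dose peak C₀ = D/Vd = 307/21 ≈ 14.619 mg/L.
Cmax,ss = C₀/(1 − f) ≈ 14.619/0.8112 ≈ 18.021 mg/L.
Peak 18.0 mg/L vs MTC 22 mg/L: below toxic threshold.

18.0 mg/L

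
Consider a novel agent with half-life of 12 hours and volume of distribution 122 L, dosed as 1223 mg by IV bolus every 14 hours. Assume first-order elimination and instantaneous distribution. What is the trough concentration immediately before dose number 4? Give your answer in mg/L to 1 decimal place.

f = (1/2)^(τ/t½) = (1/2)^(14/12) ≈ 0.4454.
C₀ = D/Vd = 1223/122 ≈ 10.025 mg/L.
Before the 4th dose, 3 doses have been given. Superposition: Cmin = C₀·(f + f² + … + f^3).
≈ 10.025 × (0.4454 + 0.1984 + 0.0884) ≈ 10.025 × 0.7322 ≈ 7.340 mg/L.

7.3 mg/L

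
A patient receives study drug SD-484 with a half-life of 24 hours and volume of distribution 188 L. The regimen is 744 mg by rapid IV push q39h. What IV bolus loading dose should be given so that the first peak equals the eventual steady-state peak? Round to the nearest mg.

1101 mg

f = (1/2)^(39/24) ≈ 0.324210; accumulation ratio R = 1/(1−f) ≈ 1.47975.
Loading dose to hit Cmax,ss on first dose: D_load = D_maint·R ≈ 744 × 1.47975 ≈ 1100.93 mg.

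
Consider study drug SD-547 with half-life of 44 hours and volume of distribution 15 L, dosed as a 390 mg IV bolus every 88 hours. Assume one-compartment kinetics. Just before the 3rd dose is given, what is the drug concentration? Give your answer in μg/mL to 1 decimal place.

f = (1/2)^(τ/t½) = (1/2)^(88/44) ≈ 0.2500.
C₀ = D/Vd = 390/15 ≈ 26.000 μg/mL.
Before the 3rd dose, 2 doses have been given. Superposition: Cmin = C₀·(f + f²).
≈ 26.000 × (0.2500 + 0.0625) ≈ 26.000 × 0.3125 ≈ 8.125 μg/mL.

8.1 μg/mL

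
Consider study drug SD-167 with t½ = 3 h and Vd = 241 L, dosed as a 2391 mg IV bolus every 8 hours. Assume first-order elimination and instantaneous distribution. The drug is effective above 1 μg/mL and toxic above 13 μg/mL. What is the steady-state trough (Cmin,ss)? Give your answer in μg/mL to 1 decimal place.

1.9 μg/mL

k = ln2/t½ = ln2/3 ≈ 0.231049 h⁻¹; fraction remaining f = e^(−kτ) = e^(−0.231049×8) ≈ 0.1575.
Single-dose peak C₀ = D/Vd = 2391/241 ≈ 9.921 μg/mL.
Steady-state trough Cmin,ss = C₀·f/(1−f) ≈ 9.921 × 0.1575/0.8425 ≈ 1.855 μg/mL.
Trough 1.9 μg/mL vs MEC 1 μg/mL: adequate.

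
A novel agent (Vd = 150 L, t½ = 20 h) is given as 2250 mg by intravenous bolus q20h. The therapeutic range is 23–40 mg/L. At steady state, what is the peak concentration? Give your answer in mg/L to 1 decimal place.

The dosing interval is 1 half-life, so f = 2^(−1) = 0.5.
At steady state, R = 1/(1 − 0.5) = 2/1.
Single-dose peak C₀ = D/Vd = 2250/150 = 15 mg/L.
Steady-state peak Cmax,ss = C₀·R = 15 × 2/1 ≈ 30.000 mg/L.
Peak 30.0 mg/L vs MTC 40 mg/L: below toxic threshold.

30.0 mg/L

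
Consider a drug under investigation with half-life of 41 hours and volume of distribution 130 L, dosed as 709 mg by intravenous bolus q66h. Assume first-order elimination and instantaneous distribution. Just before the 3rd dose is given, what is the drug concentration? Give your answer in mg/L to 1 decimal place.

2.4 mg/L

f = (1/2)^(τ/t½) = (1/2)^(66/41) ≈ 0.3277.
C₀ = D/Vd = 709/130 ≈ 5.454 mg/L.
Before the 3rd dose, 2 doses have been given. Superposition: Cmin = C₀·(f + f²).
≈ 5.454 × (0.3277 + 0.1074) ≈ 5.454 × 0.4351 ≈ 2.373 mg/L.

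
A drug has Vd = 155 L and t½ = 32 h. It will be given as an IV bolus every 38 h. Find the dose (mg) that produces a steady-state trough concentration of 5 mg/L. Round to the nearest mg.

τ/t½ = 38/32 ≈ 1.1875, so f = (1/2)^(38/32) ≈ 0.439063.
Cmin,ss = (D/Vd)·f/(1−f), so D = Cmin,ss·Vd·(1−f)/f.
D = 5 × 155 × (1−f)/f ≈ 5 × 155 × 1.27758 ≈ 990.12 mg.

990 mg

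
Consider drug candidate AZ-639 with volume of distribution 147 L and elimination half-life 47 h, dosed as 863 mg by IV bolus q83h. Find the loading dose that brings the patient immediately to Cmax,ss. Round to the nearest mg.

1222 mg

f = (1/2)^(83/47) ≈ 0.294031; accumulation ratio R = 1/(1−f) ≈ 1.41649.
Loading dose to hit Cmax,ss on first dose: D_load = D_maint·R ≈ 863 × 1.41649 ≈ 1222.43 mg.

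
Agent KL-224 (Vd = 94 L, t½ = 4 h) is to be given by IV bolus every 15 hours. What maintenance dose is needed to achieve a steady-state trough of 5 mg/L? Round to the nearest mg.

τ/t½ = 15/4 ≈ 3.75, so f = (1/2)^(15/4) ≈ 0.074325.
Cmin,ss = (D/Vd)·f/(1−f), so D = Cmin,ss·Vd·(1−f)/f.
D = 5 × 94 × (1−f)/f ≈ 5 × 94 × 12.45442 ≈ 5853.58 mg.

5854 mg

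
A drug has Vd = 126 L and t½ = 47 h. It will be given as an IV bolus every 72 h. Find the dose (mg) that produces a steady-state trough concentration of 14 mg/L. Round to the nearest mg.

τ/t½ = 72/47 ≈ 1.5319, so f = (1/2)^(72/47) ≈ 0.345818.
Cmin,ss = (D/Vd)·f/(1−f), so D = Cmin,ss·Vd·(1−f)/f.
D = 14 × 126 × (1−f)/f ≈ 14 × 126 × 1.89169 ≈ 3336.94 mg.

3337 mg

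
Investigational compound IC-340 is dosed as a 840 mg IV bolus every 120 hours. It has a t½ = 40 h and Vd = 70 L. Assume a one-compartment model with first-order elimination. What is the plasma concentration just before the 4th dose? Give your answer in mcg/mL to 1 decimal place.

1.7 mcg/mL

f = (1/2)^(τ/t½) = (1/2)^(120/40) ≈ 0.1250.
C₀ = D/Vd = 840/70 ≈ 12.000 mcg/mL.
Before the 4th dose, 3 doses have been given. Superposition: Cmin = C₀·(f + f² + … + f^3).
≈ 12.000 × (0.1250 + 0.0156 + 0.0020) ≈ 12.000 × 0.1426 ≈ 1.711 mcg/mL.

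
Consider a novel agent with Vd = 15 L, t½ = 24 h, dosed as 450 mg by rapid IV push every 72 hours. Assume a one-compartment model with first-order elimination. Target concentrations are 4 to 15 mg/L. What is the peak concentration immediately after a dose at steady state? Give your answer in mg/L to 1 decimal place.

τ = 72 h = 3 half-lives, so f = (1/2)^3 = 0.125.
At steady state, R = 1/(1 − 0.125) = 8/7.
Single-dose peak C₀ = D/Vd = 450/15 = 30 mg/L.
Steady-state peak Cmax,ss = C₀·R = 30 × 8/7 ≈ 34.286 mg/L.
Peak 34.3 mg/L vs MTC 15 mg/L: exceeds toxic threshold.

34.3 mg/L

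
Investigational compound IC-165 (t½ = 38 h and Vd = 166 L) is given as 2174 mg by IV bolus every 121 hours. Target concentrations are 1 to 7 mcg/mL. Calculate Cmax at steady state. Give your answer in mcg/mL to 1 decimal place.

14.7 mcg/mL

τ/t½ = 121/38 ≈ 3.1842, so fraction remaining f = (1/2)^(121/38) ≈ 0.1100.
Accumulation ratio R = 1/(1 − f) ≈ 1/0.8900 ≈ 1.1236.
Single-dose peak C₀ = D/Vd = 2174/166 ≈ 13.096 mcg/mL.
Cmax,ss = C₀/(1 − f) ≈ 13.096/0.8900 ≈ 14.715 mcg/mL.
Peak 14.7 mcg/mL vs MTC 7 mcg/mL: exceeds toxic threshold.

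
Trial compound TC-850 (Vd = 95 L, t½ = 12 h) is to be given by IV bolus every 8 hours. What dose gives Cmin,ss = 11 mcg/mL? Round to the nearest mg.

614 mg

τ/t½ = 8/12 ≈ 0.66667, so f = (1/2)^(8/12) ≈ 0.629961.
Cmin,ss = (D/Vd)·f/(1−f), so D = Cmin,ss·Vd·(1−f)/f.
D = 11 × 95 × (1−f)/f ≈ 11 × 95 × 0.58740 ≈ 613.83 mg.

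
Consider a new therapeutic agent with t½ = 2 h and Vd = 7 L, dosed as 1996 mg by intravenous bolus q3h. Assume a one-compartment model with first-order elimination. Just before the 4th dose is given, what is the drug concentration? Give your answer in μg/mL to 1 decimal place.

149.1 μg/mL

f = (1/2)^(τ/t½) = (1/2)^(3/2) ≈ 0.3536.
C₀ = D/Vd = 1996/7 ≈ 285.143 μg/mL.
Before the 4th dose, 3 doses have been given. Superposition: Cmin = C₀·(f + f² + … + f^3).
≈ 285.143 × (0.3536 + 0.1250 + 0.0442) ≈ 285.143 × 0.5228 ≈ 149.073 μg/mL.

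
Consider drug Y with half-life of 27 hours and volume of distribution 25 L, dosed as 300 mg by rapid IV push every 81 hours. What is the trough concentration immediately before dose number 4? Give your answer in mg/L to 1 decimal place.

f = (1/2)^(τ/t½) = (1/2)^(81/27) ≈ 0.1250.
C₀ = D/Vd = 300/25 ≈ 12.000 mg/L.
Before the 4th dose, 3 doses have been given. Superposition: Cmin = C₀·(f + f² + … + f^3).
≈ 12.000 × (0.1250 + 0.0156 + 0.0020) ≈ 12.000 × 0.1426 ≈ 1.711 mg/L.

1.7 mg/L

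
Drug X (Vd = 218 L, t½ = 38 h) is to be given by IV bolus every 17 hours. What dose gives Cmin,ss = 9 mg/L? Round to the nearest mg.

τ/t½ = 17/38 ≈ 0.44737, so f = (1/2)^(17/38) ≈ 0.733379.
Cmin,ss = (D/Vd)·f/(1−f), so D = Cmin,ss·Vd·(1−f)/f.
D = 9 × 218 × (1−f)/f ≈ 9 × 218 × 0.36355 ≈ 713.29 mg.

713 mg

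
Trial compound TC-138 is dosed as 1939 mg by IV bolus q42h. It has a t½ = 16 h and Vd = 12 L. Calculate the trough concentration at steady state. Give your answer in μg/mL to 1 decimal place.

Over one 42-h interval, 42/16 ≈ 2.625 half-lives elapse, leaving f ≈ 0.1621 of each dose.
Single-dose peak C₀ = D/Vd = 1939/12 ≈ 161.583 μg/mL.
Steady-state trough Cmin,ss = C₀·f/(1−f) ≈ 161.583 × 0.1621/0.8379 ≈ 31.260 μg/mL.

31.3 μg/mL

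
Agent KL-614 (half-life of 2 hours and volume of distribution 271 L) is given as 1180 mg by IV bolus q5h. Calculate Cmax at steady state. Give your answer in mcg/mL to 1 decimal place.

5.3 mcg/mL

τ/t½ = 5/2 ≈ 2.5, so fraction remaining f = (1/2)^(5/2) ≈ 0.1768.
At steady state, accumulation factor R = 1/(1 − e^(−kτ)) ≈ 1.2148.
Each bolus raises the concentration by D/Vd = 1180/271 ≈ 4.354 mcg/mL.
Cmax,ss = C₀/(1 − f) ≈ 4.354/0.8232 ≈ 5.289 mcg/mL.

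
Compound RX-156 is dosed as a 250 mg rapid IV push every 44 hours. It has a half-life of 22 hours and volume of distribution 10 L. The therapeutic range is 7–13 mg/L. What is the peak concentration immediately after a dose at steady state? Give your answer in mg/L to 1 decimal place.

The dosing interval is 2 half-lives, so f = 2^(−2) = 0.25.
At steady state, R = 1/(1 − 0.25) = 4/3.
Single-dose peak C₀ = D/Vd = 250/10 = 25 mg/L.
Steady-state peak Cmax,ss = C₀·R = 25 × 4/3 ≈ 33.333 mg/L.
Peak 33.3 mg/L vs MTC 13 mg/L: exceeds toxic threshold.

33.3 mg/L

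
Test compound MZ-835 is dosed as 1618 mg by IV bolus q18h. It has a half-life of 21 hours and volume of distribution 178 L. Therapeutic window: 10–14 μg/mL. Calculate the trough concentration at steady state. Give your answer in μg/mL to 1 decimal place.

k = ln2/t½ = ln2/21 ≈ 0.033007 h⁻¹; fraction remaining f = e^(−kτ) = e^(−0.033007×18) ≈ 0.5520.
At steady state, accumulation factor R = 1/(1 − e^(−kτ)) ≈ 2.2321.
Single-dose peak C₀ = D/Vd = 1618/178 ≈ 9.090 μg/mL.
Cmax,ss = C₀/(1 − f) ≈ 9.090/0.4480 ≈ 20.290 μg/mL.
Steady-state trough Cmin,ss = Cmax,ss·f ≈ 20.290 × 0.5520 ≈ 11.200 μg/mL.
Trough 11.2 μg/mL vs MEC 10 μg/mL: adequate.

11.2 μg/mL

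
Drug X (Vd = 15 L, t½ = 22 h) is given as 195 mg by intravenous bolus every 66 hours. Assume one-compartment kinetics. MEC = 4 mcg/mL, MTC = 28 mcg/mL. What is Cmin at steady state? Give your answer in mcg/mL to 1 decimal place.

1.9 mcg/mL

τ = 66 h = 3 half-lives, so f = (1/2)^3 = 0.125.
Accumulation ratio R = 1/(1 − f) = 1/0.875 = 8/7.
Single-dose peak C₀ = D/Vd = 195/15 = 13 mcg/mL.
Steady-state peak Cmax,ss = C₀·R = 13 × 8/7 ≈ 14.857 mcg/mL.
Steady-state trough Cmin,ss = Cmax,ss·f ≈ 14.857 × 0.125 ≈ 1.857 mcg/mL.
Trough 1.9 mcg/mL vs MEC 4 mcg/mL: subtherapeutic.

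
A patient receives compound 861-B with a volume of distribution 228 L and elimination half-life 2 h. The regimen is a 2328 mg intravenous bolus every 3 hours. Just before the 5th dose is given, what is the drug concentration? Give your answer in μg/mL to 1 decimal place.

f = (1/2)^(τ/t½) = (1/2)^(3/2) ≈ 0.3536.
C₀ = D/Vd = 2328/228 ≈ 10.211 μg/mL.
Before the 5th dose, 4 doses have been given. Superposition: Cmin = C₀·(f + f² + … + f^4).
≈ 10.211 × (0.3536 + 0.1250 + 0.0442 + 0.0156) ≈ 10.211 × 0.5384 ≈ 5.498 μg/mL.

5.5 μg/mL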